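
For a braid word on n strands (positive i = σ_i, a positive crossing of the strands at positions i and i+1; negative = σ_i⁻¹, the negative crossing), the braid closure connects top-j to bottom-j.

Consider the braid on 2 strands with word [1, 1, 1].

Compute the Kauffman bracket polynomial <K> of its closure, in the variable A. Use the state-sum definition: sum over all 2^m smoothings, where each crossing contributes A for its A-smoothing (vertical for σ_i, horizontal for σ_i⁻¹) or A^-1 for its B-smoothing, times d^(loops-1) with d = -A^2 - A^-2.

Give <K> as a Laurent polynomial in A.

-A^5 - A^-3 + A^-7

Derivation:
Braid: s1 s1 s1 on 2 strands, 3 crossings.
Writhe w = (#positive) - (#negative) = 3 - 0 = 3.
State-sum expansion of <K>. There are 2^3 = 8 states.
Smooth each crossing (0=||, 1=⌣⌢); contribution A^(Σ sign_k(1-2s_k)) * d^(L-1).
  state 000: A-exp=+3, loops=2, term = A^3 * d^1
  state 001: A-exp=+1, loops=1, term = A^1 * d^0
  state 010: A-exp=+1, loops=1, term = A^1 * d^0
  state 011: A-exp=-1, loops=2, term = A^-1 * d^1
  state 100: A-exp=+1, loops=1, term = A^1 * d^0
  state 101: A-exp=-1, loops=2, term = A^-1 * d^1
  state 110: A-exp=-1, loops=2, term = A^-1 * d^1
  state 111: A-exp=-3, loops=3, term = A^-3 * d^2
Collect the terms by A-exponent (count of states per loop number):
Powers of d = -A^2 - A^-2: d^2 = A^4 + 2 + A^-4.
  A^3 * (d) = -A^5 - A
  A^1 * (3) = 3*A
  A^-1 * (3*d) = -3*A - 3*A^-3
  A^-3 * (d^2) = A + 2*A^-3 + A^-7
Summing the groups: <K> = -A^5 - A^-3 + A^-7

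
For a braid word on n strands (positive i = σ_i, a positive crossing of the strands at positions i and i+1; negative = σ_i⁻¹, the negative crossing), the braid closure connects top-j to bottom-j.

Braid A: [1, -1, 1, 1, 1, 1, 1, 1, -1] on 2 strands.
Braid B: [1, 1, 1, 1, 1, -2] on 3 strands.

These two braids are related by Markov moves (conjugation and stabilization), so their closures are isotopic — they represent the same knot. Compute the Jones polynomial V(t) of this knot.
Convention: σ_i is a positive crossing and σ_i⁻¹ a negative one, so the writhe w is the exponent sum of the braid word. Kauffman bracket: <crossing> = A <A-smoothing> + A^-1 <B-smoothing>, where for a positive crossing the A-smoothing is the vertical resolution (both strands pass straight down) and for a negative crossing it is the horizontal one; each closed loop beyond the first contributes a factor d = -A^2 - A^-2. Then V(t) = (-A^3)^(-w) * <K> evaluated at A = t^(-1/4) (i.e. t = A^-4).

-t^7 + t^6 - t^5 + t^4 + t^2

Derivation:
Markov-equivalent braids have isotopic closures, hence identical knot invariants. Strip the Markov moves from each word to reach a common short braid β, then compute V(t) once on β.
Braid A: s1 s1^-1 s1 s1 s1 s1 s1 s1 s1^-1 on 2 strands reduces by inverse Markov moves (closure unchanged at each step):
  Deconjugate: the word is γ·β·γ⁻¹ with γ = s1 (prefix) and γ⁻¹ = s1^-1 (suffix); strip both.
  Deconjugate: the word is γ·β·γ⁻¹ with γ = s1^-1 (prefix) and γ⁻¹ = s1 (suffix); strip both.
Reduced to β = s1 s1 s1 s1 s1 on 2 strands, 5 crossings.
Braid B: s1 s1 s1 s1 s1 s2^-1 on 3 strands reduces by inverse Markov moves (closure unchanged at each step):
  Destabilize: the word has the form β·s2^-1 where s2^-1 occurs only as the final letter (β ∈ B_2); drop it and the last strand → 2 strands.
Reduced to β = s1 s1 s1 s1 s1 on 2 strands, 5 crossings.
Both give the same β = s1 s1 s1 s1 s1 on 2 strands, so one state sum suffices:
Braid: s1 s1 s1 s1 s1 on 2 strands, 5 crossings.
Writhe w = (#positive) - (#negative) = 5 - 0 = 5.
State-sum expansion of <K>. There are 2^5 = 32 states.
Each crossing splits two ways (0=vertical, 1=horizontal). The state's weight is A^(#A-smoothings - #B-smoothings) * d^(loops - 1).
  state 00000: A-exp=+5, loops=2, term = A^5 * d^1
  state 00001: A-exp=+3, loops=1, term = A^3 * d^0
  state 00010: A-exp=+3, loops=1, term = A^3 * d^0
  state 00011: A-exp=+1, loops=2, term = A^1 * d^1
  state 00100: A-exp=+3, loops=1, term = A^3 * d^0
  state 00101: A-exp=+1, loops=2, term = A^1 * d^1
  state 00110: A-exp=+1, loops=2, term = A^1 * d^1
  state 00111: A-exp=-1, loops=3, term = A^-1 * d^2
  state 01000: A-exp=+3, loops=1, term = A^3 * d^0
  state 01001: A-exp=+1, loops=2, term = A^1 * d^1
  state 01010: A-exp=+1, loops=2, term = A^1 * d^1
  state 01011: A-exp=-1, loops=3, term = A^-1 * d^2
  state 01100: A-exp=+1, loops=2, term = A^1 * d^1
  state 01101: A-exp=-1, loops=3, term = A^-1 * d^2
  state 01110: A-exp=-1, loops=3, term = A^-1 * d^2
  state 01111: A-exp=-3, loops=4, term = A^-3 * d^3
  state 10000: A-exp=+3, loops=1, term = A^3 * d^0
  state 10001: A-exp=+1, loops=2, term = A^1 * d^1
  state 10010: A-exp=+1, loops=2, term = A^1 * d^1
  state 10011: A-exp=-1, loops=3, term = A^-1 * d^2
  state 10100: A-exp=+1, loops=2, term = A^1 * d^1
  state 10101: A-exp=-1, loops=3, term = A^-1 * d^2
  state 10110: A-exp=-1, loops=3, term = A^-1 * d^2
  state 10111: A-exp=-3, loops=4, term = A^-3 * d^3
  state 11000: A-exp=+1, loops=2, term = A^1 * d^1
  state 11001: A-exp=-1, loops=3, term = A^-1 * d^2
  state 11010: A-exp=-1, loops=3, term = A^-1 * d^2
  state 11011: A-exp=-3, loops=4, term = A^-3 * d^3
  state 11100: A-exp=-1, loops=3, term = A^-1 * d^2
  state 11101: A-exp=-3, loops=4, term = A^-3 * d^3
  state 11110: A-exp=-3, loops=4, term = A^-3 * d^3
  state 11111: A-exp=-5, loops=5, term = A^-5 * d^4
Collect the terms by A-exponent (count of states per loop number):
Powers of d = -A^2 - A^-2: d^2 = A^4 + 2 + A^-4; d^3 = -A^6 - 3*A^2 - 3*A^-2 - A^-6; d^4 = A^8 + 4*A^4 + 6 + 4*A^-4 + A^-8.
  A^5 * (d) = -A^7 - A^3
  A^3 * (5) = 5*A^3
  A^1 * (10*d) = -10*A^3 - 10*A^-1
  A^-1 * (10*d^2) = 10*A^3 + 20*A^-1 + 10*A^-5
  A^-3 * (5*d^3) = -5*A^3 - 15*A^-1 - 15*A^-5 - 5*A^-9
  A^-5 * (d^4) = A^3 + 4*A^-1 + 6*A^-5 + 4*A^-9 + A^-13
Summing the groups: <K> = -A^7 - A^-1 + A^-5 - A^-9 + A^-13
Normalise by the writhe: (-A^3)^(-w) = (-A^3)^(-5) = -A^-15, so f(A) = -A^-15 * <K> = A^-8 + A^-16 - A^-20 + A^-24 - A^-28.
Substitute A = t^(-1/4), i.e. A^e → t^(-e/4): V(t) = -t^7 + t^6 - t^5 + t^4 + t^2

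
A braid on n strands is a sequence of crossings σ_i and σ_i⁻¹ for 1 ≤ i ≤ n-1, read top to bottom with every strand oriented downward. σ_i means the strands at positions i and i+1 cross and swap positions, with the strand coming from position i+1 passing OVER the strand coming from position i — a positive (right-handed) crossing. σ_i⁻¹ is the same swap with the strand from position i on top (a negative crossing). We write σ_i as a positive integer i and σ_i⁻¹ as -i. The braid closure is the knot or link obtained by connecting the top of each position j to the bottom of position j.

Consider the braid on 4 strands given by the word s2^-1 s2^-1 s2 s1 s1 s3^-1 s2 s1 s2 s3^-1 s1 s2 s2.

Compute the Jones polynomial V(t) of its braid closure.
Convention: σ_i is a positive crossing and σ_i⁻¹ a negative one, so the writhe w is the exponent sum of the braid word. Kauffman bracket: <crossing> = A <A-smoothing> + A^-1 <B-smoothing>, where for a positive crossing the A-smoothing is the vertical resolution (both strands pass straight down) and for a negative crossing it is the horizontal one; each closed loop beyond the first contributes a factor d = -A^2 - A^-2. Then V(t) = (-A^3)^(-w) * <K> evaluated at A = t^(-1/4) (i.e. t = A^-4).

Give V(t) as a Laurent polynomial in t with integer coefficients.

-t^7 + 2*t^6 - 2*t^5 + 2*t^4 - 2*t^3 + 2*t^2 - t + 1

Derivation:
The presented braid s2^-1 s2^-1 s2 s1 s1 s3^-1 s2 s1 s2 s3^-1 s1 s2 s2 on 4 strands reduces by inverse Markov moves (closure unchanged at each step):
  Deconjugate: the word is γ·β·γ⁻¹ with γ = s2^-1 s2^-1 (prefix) and γ⁻¹ = s2 s2 (suffix); strip both.
Reduced to β = s2 s1 s1 s3^-1 s2 s1 s2 s3^-1 s1 on 4 strands, 9 crossings.
Compute on β:
Braid: s2 s1 s1 s3^-1 s2 s1 s2 s3^-1 s1 on 4 strands, 9 crossings.
Writhe w = (#positive) - (#negative) = 7 - 2 = 5.
State-sum expansion of <K>. There are 2^9 = 512 states.
Each crossing splits two ways (0=vertical, 1=horizontal). The state's weight is A^(#A-smoothings - #B-smoothings) * d^(loops - 1).
Tabulate the states by total A-exponent and number of loops L (A-exp: L × count):
  A^9: L=4 ×1
  A^7: L=3 ×9
  A^5: L=2 ×28, L=4 ×8
  A^3: L=1 ×32, L=3 ×48, L=5 ×4
  A^1: L=2 ×91, L=4 ×34, L=6 ×1
  A^-1: L=1 ×23, L=3 ×92, L=5 ×11
  A^-3: L=2 ×43, L=4 ×40, L=6 ×1
  A^-5: L=1 ×4, L=3 ×26, L=5 ×6
  A^-7: L=2 ×4, L=4 ×5
  A^-9: L=3 ×1
Each group contributes A^e * Σ count * d^(L-1):
Powers of d = -A^2 - A^-2: d^2 = A^4 + 2 + A^-4; d^3 = -A^6 - 3*A^2 - 3*A^-2 - A^-6; d^4 = A^8 + 4*A^4 + 6 + 4*A^-4 + A^-8; d^5 = -A^10 - 5*A^6 - 10*A^2 - 10*A^-2 - 5*A^-6 - A^-10.
  A^9 * (d^3) = -A^15 - 3*A^11 - 3*A^7 - A^3
  A^7 * (9*d^2) = 9*A^11 + 18*A^7 + 9*A^3
  A^5 * (28*d + 8*d^3) = -8*A^11 - 52*A^7 - 52*A^3 - 8*A^-1
  A^3 * (32 + 48*d^2 + 4*d^4) = 4*A^11 + 64*A^7 + 152*A^3 + 64*A^-1 + 4*A^-5
  A^1 * (91*d + 34*d^3 + d^5) = -A^11 - 39*A^7 - 203*A^3 - 203*A^-1 - 39*A^-5 - A^-9
  A^-1 * (23 + 92*d^2 + 11*d^4) = 11*A^7 + 136*A^3 + 273*A^-1 + 136*A^-5 + 11*A^-9
  A^-3 * (43*d + 40*d^3 + d^5) = -A^7 - 45*A^3 - 173*A^-1 - 173*A^-5 - 45*A^-9 - A^-13
  A^-5 * (4 + 26*d^2 + 6*d^4) = 6*A^3 + 50*A^-1 + 92*A^-5 + 50*A^-9 + 6*A^-13
  A^-7 * (4*d + 5*d^3) = -5*A^-1 - 19*A^-5 - 19*A^-9 - 5*A^-13
  A^-9 * (d^2) = A^-5 + 2*A^-9 + A^-13
Summing the groups: <K> = -A^15 + A^11 - 2*A^7 + 2*A^3 - 2*A^-1 + 2*A^-5 - 2*A^-9 + A^-13
Normalise by the writhe: (-A^3)^(-w) = (-A^3)^(-5) = -A^-15, so f(A) = -A^-15 * <K> = 1 - A^-4 + 2*A^-8 - 2*A^-12 + 2*A^-16 - 2*A^-20 + 2*A^-24 - A^-28.
Substitute A = t^(-1/4), i.e. A^e → t^(-e/4): V(t) = -t^7 + 2*t^6 - 2*t^5 + 2*t^4 - 2*t^3 + 2*t^2 - t + 1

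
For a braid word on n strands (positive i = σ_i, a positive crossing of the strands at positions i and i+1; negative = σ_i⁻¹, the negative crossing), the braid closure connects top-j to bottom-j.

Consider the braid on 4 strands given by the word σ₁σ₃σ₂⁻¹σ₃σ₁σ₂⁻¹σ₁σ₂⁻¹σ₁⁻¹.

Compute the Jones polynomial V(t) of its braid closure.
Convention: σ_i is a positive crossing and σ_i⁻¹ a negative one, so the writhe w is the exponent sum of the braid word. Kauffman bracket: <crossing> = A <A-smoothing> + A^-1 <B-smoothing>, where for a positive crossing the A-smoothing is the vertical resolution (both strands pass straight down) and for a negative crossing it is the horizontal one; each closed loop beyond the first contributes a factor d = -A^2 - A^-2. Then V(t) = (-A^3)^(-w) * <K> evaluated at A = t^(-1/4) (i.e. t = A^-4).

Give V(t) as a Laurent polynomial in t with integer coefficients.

The presented braid s1 s3 s2^-1 s3 s1 s2^-1 s1 s2^-1 s1^-1 on 4 strands reduces by inverse Markov moves (closure unchanged at each step):
  Deconjugate: the word is γ·β·γ⁻¹ with γ = s1 (prefix) and γ⁻¹ = s1^-1 (suffix); strip both.
Reduced to β = s3 s2^-1 s3 s1 s2^-1 s1 s2^-1 on 4 strands, 7 crossings.
Compute on β:
Braid: s3 s2^-1 s3 s1 s2^-1 s1 s2^-1 on 4 strands, 7 crossings.
Writhe w = (#positive) - (#negative) = 4 - 3 = 1.
State-sum expansion of <K>. There are 2^7 = 128 states.
For each crossing: s=0 is the vertical smoothing, s=1 horizontal. Crossing k contributes A^(sign_k * (1 - 2*s_k)); loop factor d = -A^2 - A^-2.
Tabulate the states by total A-exponent and number of loops L (A-exp: L × count):
  A^7: L=5 ×1
  A^5: L=4 ×7
  A^3: L=3 ×21
  A^1: L=2 ×32, L=4 ×3
  A^-1: L=1 ×21, L=3 ×14
  A^-3: L=2 ×19, L=4 ×2
  A^-5: L=3 ×7
  A^-7: L=4 ×1
Each group contributes A^e * Σ count * d^(L-1):
Powers of d = -A^2 - A^-2: d^2 = A^4 + 2 + A^-4; d^3 = -A^6 - 3*A^2 - 3*A^-2 - A^-6; d^4 = A^8 + 4*A^4 + 6 + 4*A^-4 + A^-8.
  A^7 * (d^4) = A^15 + 4*A^11 + 6*A^7 + 4*A^3 + A^-1
  A^5 * (7*d^3) = -7*A^11 - 21*A^7 - 21*A^3 - 7*A^-1
  A^3 * (21*d^2) = 21*A^7 + 42*A^3 + 21*A^-1
  A^1 * (32*d + 3*d^3) = -3*A^7 - 41*A^3 - 41*A^-1 - 3*A^-5
  A^-1 * (21 + 14*d^2) = 14*A^3 + 49*A^-1 + 14*A^-5
  A^-3 * (19*d + 2*d^3) = -2*A^3 - 25*A^-1 - 25*A^-5 - 2*A^-9
  A^-5 * (7*d^2) = 7*A^-1 + 14*A^-5 + 7*A^-9
  A^-7 * (d^3) = -A^-1 - 3*A^-5 - 3*A^-9 - A^-13
Summing the groups: <K> = A^15 - 3*A^11 + 3*A^7 - 4*A^3 + 4*A^-1 - 3*A^-5 + 2*A^-9 - A^-13
Normalise by the writhe: (-A^3)^(-w) = (-A^3)^(-1) = -A^-3, so f(A) = -A^-3 * <K> = -A^12 + 3*A^8 - 3*A^4 + 4 - 4*A^-4 + 3*A^-8 - 2*A^-12 + A^-16.
Substitute A = t^(-1/4), i.e. A^e → t^(-e/4): V(t) = t^4 - 2*t^3 + 3*t^2 - 4*t + 4 - 3*t^-1 + 3*t^-2 - t^-3

Answer: t^4 - 2*t^3 + 3*t^2 - 4*t + 4 - 3*t^-1 + 3*t^-2 - t^-3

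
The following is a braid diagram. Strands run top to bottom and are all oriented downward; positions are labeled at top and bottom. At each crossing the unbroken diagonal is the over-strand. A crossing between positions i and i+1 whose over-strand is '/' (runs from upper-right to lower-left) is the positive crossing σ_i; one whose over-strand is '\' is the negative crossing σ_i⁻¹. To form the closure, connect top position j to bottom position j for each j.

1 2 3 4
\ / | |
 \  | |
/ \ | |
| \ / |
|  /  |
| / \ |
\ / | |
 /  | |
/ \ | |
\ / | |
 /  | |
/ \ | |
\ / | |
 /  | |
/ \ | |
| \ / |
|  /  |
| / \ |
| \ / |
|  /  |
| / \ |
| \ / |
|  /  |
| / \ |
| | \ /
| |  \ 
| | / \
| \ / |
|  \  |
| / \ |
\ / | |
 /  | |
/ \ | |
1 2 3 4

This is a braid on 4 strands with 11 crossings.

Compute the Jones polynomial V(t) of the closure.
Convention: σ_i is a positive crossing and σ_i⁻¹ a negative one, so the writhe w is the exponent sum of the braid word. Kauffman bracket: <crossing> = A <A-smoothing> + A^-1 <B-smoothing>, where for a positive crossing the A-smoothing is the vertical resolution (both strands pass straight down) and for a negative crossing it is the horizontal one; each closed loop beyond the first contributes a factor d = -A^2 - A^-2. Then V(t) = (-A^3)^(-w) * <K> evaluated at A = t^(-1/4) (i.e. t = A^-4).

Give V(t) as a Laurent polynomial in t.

Reading the diagram top to bottom ('/'-over between positions i,i+1 = s_i, '\'-over = s_i^-1): braid word = s1^-1 s2 s1 s1 s1 s2 s2 s2 s3^-1 s2^-1 s1.
The presented braid s1^-1 s2 s1 s1 s1 s2 s2 s2 s3^-1 s2^-1 s1 on 4 strands reduces by inverse Markov moves (closure unchanged at each step):
  Deconjugate: the word is γ·β·γ⁻¹ with γ = s1^-1 s2 (prefix) and γ⁻¹ = s2^-1 s1 (suffix); strip both.
  Destabilize: the word has the form β·s3^-1 where s3^-1 occurs only as the final letter (β ∈ B_3); drop it and the last strand → 3 strands.
Reduced to β = s1 s1 s1 s2 s2 s2 on 3 strands, 6 crossings.
Compute on β:
Braid: s1 s1 s1 s2 s2 s2 on 3 strands, 6 crossings.
Writhe w = (#positive) - (#negative) = 6 - 0 = 6.
State-sum expansion of <K>. There are 2^6 = 64 states.
Smooth each crossing (0=||, 1=⌣⌢); contribution A^(Σ sign_k(1-2s_k)) * d^(L-1).
Tabulate the states by total A-exponent and number of loops L (A-exp: L × count):
  A^6: L=3 ×1
  A^4: L=2 ×6
  A^2: L=1 ×9, L=3 ×6
  A^0: L=2 ×18, L=4 ×2
  A^-2: L=3 ×15
  A^-4: L=4 ×6
  A^-6: L=5 ×1
Each group contributes A^e * Σ count * d^(L-1):
Powers of d = -A^2 - A^-2: d^2 = A^4 + 2 + A^-4; d^3 = -A^6 - 3*A^2 - 3*A^-2 - A^-6; d^4 = A^8 + 4*A^4 + 6 + 4*A^-4 + A^-8.
  A^6 * (d^2) = A^10 + 2*A^6 + A^2
  A^4 * (6*d) = -6*A^6 - 6*A^2
  A^2 * (9 + 6*d^2) = 6*A^6 + 21*A^2 + 6*A^-2
  A^0 * (18*d + 2*d^3) = -2*A^6 - 24*A^2 - 24*A^-2 - 2*A^-6
  A^-2 * (15*d^2) = 15*A^2 + 30*A^-2 + 15*A^-6
  A^-4 * (6*d^3) = -6*A^2 - 18*A^-2 - 18*A^-6 - 6*A^-10
  A^-6 * (d^4) = A^2 + 4*A^-2 + 6*A^-6 + 4*A^-10 + A^-14
Summing the groups: <K> = A^10 + 2*A^2 - 2*A^-2 + A^-6 - 2*A^-10 + A^-14
Normalise by the writhe: (-A^3)^(-w) = (-A^3)^(-6) = A^-18, so f(A) = A^-18 * <K> = A^-8 + 2*A^-16 - 2*A^-20 + A^-24 - 2*A^-28 + A^-32.
Substitute A = t^(-1/4), i.e. A^e → t^(-e/4): V(t) = t^8 - 2*t^7 + t^6 - 2*t^5 + 2*t^4 + t^2

Answer: t^8 - 2*t^7 + t^6 - 2*t^5 + 2*t^4 + t^2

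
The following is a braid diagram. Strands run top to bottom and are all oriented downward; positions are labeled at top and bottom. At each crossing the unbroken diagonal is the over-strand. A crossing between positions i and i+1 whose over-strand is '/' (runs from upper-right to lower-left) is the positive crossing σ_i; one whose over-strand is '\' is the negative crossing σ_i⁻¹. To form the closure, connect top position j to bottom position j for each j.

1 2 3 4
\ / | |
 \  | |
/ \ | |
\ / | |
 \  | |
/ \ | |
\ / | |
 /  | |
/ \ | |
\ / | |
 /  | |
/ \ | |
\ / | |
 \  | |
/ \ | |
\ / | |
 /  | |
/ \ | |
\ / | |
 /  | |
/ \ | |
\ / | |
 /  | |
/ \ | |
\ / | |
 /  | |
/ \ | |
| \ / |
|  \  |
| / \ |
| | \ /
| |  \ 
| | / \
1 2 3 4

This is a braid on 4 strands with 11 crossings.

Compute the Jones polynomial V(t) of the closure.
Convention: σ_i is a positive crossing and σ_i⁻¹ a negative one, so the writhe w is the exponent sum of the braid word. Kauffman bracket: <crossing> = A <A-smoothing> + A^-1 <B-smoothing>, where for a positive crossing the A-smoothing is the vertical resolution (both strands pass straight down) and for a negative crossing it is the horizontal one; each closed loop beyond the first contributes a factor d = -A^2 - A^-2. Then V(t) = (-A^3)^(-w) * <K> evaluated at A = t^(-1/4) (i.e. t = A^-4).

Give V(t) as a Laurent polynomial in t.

-t^4 + t^3 + t

Derivation:
Reading the diagram top to bottom ('/'-over between positions i,i+1 = s_i, '\'-over = s_i^-1): braid word = s1^-1 s1^-1 s1 s1 s1^-1 s1 s1 s1 s1 s2^-1 s3^-1.
The presented braid s1^-1 s1^-1 s1 s1 s1^-1 s1 s1 s1 s1 s2^-1 s3^-1 on 4 strands reduces by inverse Markov moves (closure unchanged at each step):
  Destabilize: the word has the form β·s3^-1 where s3^-1 occurs only as the final letter (β ∈ B_3); drop it and the last strand → 3 strands.
  Destabilize: the word has the form β·s2^-1 where s2^-1 occurs only as the final letter (β ∈ B_2); drop it and the last strand → 2 strands.
  Deconjugate: the word is γ·β·γ⁻¹ with γ = s1^-1 s1^-1 (prefix) and γ⁻¹ = s1 s1 (suffix); strip both.
Reduced to β = s1 s1 s1^-1 s1 s1 on 2 strands, 5 crossings.
Compute on β:
First cancel adjacent σ_i σ_i⁻¹ pairs (Reidemeister II — same braid, same closure): s1 s1 s1^-1 s1 s1 → s1 s1 s1.
Braid: s1 s1 s1 on 2 strands, 3 crossings.
Writhe w = (#positive) - (#negative) = 3 - 0 = 3.
State-sum expansion of <K>. There are 2^3 = 8 states.
Each crossing splits two ways (0=vertical, 1=horizontal). The state's weight is A^(#A-smoothings - #B-smoothings) * d^(loops - 1).
  state 000: A-exp=+3, loops=2, term = A^3 * d^1
  state 001: A-exp=+1, loops=1, term = A^1 * d^0
  state 010: A-exp=+1, loops=1, term = A^1 * d^0
  state 011: A-exp=-1, loops=2, term = A^-1 * d^1
  state 100: A-exp=+1, loops=1, term = A^1 * d^0
  state 101: A-exp=-1, loops=2, term = A^-1 * d^1
  state 110: A-exp=-1, loops=2, term = A^-1 * d^1
  state 111: A-exp=-3, loops=3, term = A^-3 * d^2
Collect the terms by A-exponent (count of states per loop number):
Powers of d = -A^2 - A^-2: d^2 = A^4 + 2 + A^-4.
  A^3 * (d) = -A^5 - A
  A^1 * (3) = 3*A
  A^-1 * (3*d) = -3*A - 3*A^-3
  A^-3 * (d^2) = A + 2*A^-3 + A^-7
Summing the groups: <K> = -A^5 - A^-3 + A^-7
Normalise by the writhe: (-A^3)^(-w) = (-A^3)^(-3) = -A^-9, so f(A) = -A^-9 * <K> = A^-4 + A^-12 - A^-16.
Substitute A = t^(-1/4), i.e. A^e → t^(-e/4): V(t) = -t^4 + t^3 + t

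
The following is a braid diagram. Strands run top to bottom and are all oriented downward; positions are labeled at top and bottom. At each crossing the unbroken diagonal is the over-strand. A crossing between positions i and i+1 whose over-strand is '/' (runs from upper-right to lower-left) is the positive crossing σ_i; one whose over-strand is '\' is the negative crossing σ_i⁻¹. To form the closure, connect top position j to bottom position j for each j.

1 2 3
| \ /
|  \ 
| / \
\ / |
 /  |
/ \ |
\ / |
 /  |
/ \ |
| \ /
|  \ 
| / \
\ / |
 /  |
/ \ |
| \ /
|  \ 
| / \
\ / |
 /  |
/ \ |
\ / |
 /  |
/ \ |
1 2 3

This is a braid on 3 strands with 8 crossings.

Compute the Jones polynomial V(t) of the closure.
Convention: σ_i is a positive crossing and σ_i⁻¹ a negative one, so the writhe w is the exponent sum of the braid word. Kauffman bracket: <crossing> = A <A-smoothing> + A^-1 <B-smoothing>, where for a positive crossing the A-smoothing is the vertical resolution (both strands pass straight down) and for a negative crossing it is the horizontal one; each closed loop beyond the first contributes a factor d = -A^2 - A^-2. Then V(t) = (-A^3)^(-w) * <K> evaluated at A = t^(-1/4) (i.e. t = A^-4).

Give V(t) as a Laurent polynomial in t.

-t^6 + 3*t^5 - 5*t^4 + 6*t^3 - 6*t^2 + 6*t - 4 + 3*t^-1 - t^-2

Derivation:
Reading the diagram top to bottom ('/'-over between positions i,i+1 = s_i, '\'-over = s_i^-1): braid word = s2^-1 s1 s1 s2^-1 s1 s2^-1 s1 s1.
Braid: s2^-1 s1 s1 s2^-1 s1 s2^-1 s1 s1 on 3 strands, 8 crossings.
Writhe w = (#positive) - (#negative) = 5 - 3 = 2.
Computing the Kauffman bracket via state sum. There are 2^8 = 256 states.
Smooth each crossing (0=||, 1=⌣⌢); contribution A^(Σ sign_k(1-2s_k)) * d^(L-1).
Tabulate the states by total A-exponent and number of loops L (A-exp: L × count):
  A^8: L=4 ×1
  A^6: L=3 ×8
  A^4: L=2 ×26, L=4 ×2
  A^2: L=1 ×35, L=3 ×21
  A^0: L=2 ×63, L=4 ×7
  A^-2: L=3 ×55, L=5 ×1
  A^-4: L=4 ×28
  A^-6: L=5 ×8
  A^-8: L=6 ×1
Each group contributes A^e * Σ count * d^(L-1):
Powers of d = -A^2 - A^-2: d^2 = A^4 + 2 + A^-4; d^3 = -A^6 - 3*A^2 - 3*A^-2 - A^-6; d^4 = A^8 + 4*A^4 + 6 + 4*A^-4 + A^-8; d^5 = -A^10 - 5*A^6 - 10*A^2 - 10*A^-2 - 5*A^-6 - A^-10.
  A^8 * (d^3) = -A^14 - 3*A^10 - 3*A^6 - A^2
  A^6 * (8*d^2) = 8*A^10 + 16*A^6 + 8*A^2
  A^4 * (26*d + 2*d^3) = -2*A^10 - 32*A^6 - 32*A^2 - 2*A^-2
  A^2 * (35 + 21*d^2) = 21*A^6 + 77*A^2 + 21*A^-2
  A^0 * (63*d + 7*d^3) = -7*A^6 - 84*A^2 - 84*A^-2 - 7*A^-6
  A^-2 * (55*d^2 + d^4) = A^6 + 59*A^2 + 116*A^-2 + 59*A^-6 + A^-10
  A^-4 * (28*d^3) = -28*A^2 - 84*A^-2 - 84*A^-6 - 28*A^-10
  A^-6 * (8*d^4) = 8*A^2 + 32*A^-2 + 48*A^-6 + 32*A^-10 + 8*A^-14
  A^-8 * (d^5) = -A^2 - 5*A^-2 - 10*A^-6 - 10*A^-10 - 5*A^-14 - A^-18
Summing the groups: <K> = -A^14 + 3*A^10 - 4*A^6 + 6*A^2 - 6*A^-2 + 6*A^-6 - 5*A^-10 + 3*A^-14 - A^-18
Normalise by the writhe: (-A^3)^(-w) = (-A^3)^(-2) = A^-6, so f(A) = A^-6 * <K> = -A^8 + 3*A^4 - 4 + 6*A^-4 - 6*A^-8 + 6*A^-12 - 5*A^-16 + 3*A^-20 - A^-24.
Substitute A = t^(-1/4), i.e. A^e → t^(-e/4): V(t) = -t^6 + 3*t^5 - 5*t^4 + 6*t^3 - 6*t^2 + 6*t - 4 + 3*t^-1 - t^-2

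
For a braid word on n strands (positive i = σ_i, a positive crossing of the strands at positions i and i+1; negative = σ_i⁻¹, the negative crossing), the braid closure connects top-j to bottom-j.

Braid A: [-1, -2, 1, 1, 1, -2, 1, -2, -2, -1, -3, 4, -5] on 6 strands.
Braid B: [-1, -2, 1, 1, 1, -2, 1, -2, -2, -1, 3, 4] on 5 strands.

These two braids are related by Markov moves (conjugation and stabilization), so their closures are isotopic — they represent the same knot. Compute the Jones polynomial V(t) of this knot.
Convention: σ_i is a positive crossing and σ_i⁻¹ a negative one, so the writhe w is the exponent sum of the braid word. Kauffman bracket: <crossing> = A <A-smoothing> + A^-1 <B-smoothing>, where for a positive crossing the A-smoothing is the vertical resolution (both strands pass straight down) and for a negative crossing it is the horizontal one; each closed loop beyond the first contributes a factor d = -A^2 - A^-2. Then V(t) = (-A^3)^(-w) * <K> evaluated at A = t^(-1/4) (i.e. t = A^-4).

Markov-equivalent braids have isotopic closures, hence identical knot invariants. Strip the Markov moves from each word to reach a common short braid β, then compute V(t) once on β.
Braid A: s1^-1 s2^-1 s1 s1 s1 s2^-1 s1 s2^-1 s2^-1 s1^-1 s3^-1 s4 s5^-1 on 6 strands reduces by inverse Markov moves (closure unchanged at each step):
  Destabilize: the word has the form β·s5^-1 where s5^-1 occurs only as the final letter (β ∈ B_5); drop it and the last strand → 5 strands.
  Destabilize: the word has the form β·s4 where s4 occurs only as the final letter (β ∈ B_4); drop it and the last strand → 4 strands.
  Destabilize: the word has the form β·s3^-1 where s3^-1 occurs only as the final letter (β ∈ B_3); drop it and the last strand → 3 strands.
Reduced to β = s1^-1 s2^-1 s1 s1 s1 s2^-1 s1 s2^-1 s2^-1 s1^-1 on 3 strands, 10 crossings.
Braid B: s1^-1 s2^-1 s1 s1 s1 s2^-1 s1 s2^-1 s2^-1 s1^-1 s3 s4 on 5 strands reduces by inverse Markov moves (closure unchanged at each step):
  Destabilize: the word has the form β·s4 where s4 occurs only as the final letter (β ∈ B_4); drop it and the last strand → 4 strands.
  Destabilize: the word has the form β·s3 where s3 occurs only as the final letter (β ∈ B_3); drop it and the last strand → 3 strands.
Reduced to β = s1^-1 s2^-1 s1 s1 s1 s2^-1 s1 s2^-1 s2^-1 s1^-1 on 3 strands, 10 crossings.
Both give the same β = s1^-1 s2^-1 s1 s1 s1 s2^-1 s1 s2^-1 s2^-1 s1^-1 on 3 strands, so one state sum suffices:
Braid: s1^-1 s2^-1 s1 s1 s1 s2^-1 s1 s2^-1 s2^-1 s1^-1 on 3 strands, 10 crossings.
Writhe w = (#positive) - (#negative) = 4 - 6 = -2.
Computing the Kauffman bracket via state sum. There are 2^10 = 1024 states.
Each crossing splits two ways (0=vertical, 1=horizontal). The state's weight is A^(#A-smoothings - #B-smoothings) * d^(loops - 1).
Tabulate the states by total A-exponent and number of loops L (A-exp: L × count):
  A^10: L=5 ×1
  A^8: L=4 ×10
  A^6: L=3 ×38, L=5 ×7
  A^4: L=2 ×67, L=4 ×49, L=6 ×4
  A^2: L=1 ×46, L=3 ×130, L=5 ×33, L=7 ×1
  A^0: L=2 ×131, L=4 ×110, L=6 ×11
  A^-2: L=1 ×25, L=3 ×133, L=5 ×51, L=7 ×1
  A^-4: L=2 ×37, L=4 ×72, L=6 ×11
  A^-6: L=3 ×25, L=5 ×19, L=7 ×1
  A^-8: L=4 ×8, L=6 ×2
  A^-10: L=5 ×1
Each group contributes A^e * Σ count * d^(L-1):
Powers of d = -A^2 - A^-2: d^2 = A^4 + 2 + A^-4; d^3 = -A^6 - 3*A^2 - 3*A^-2 - A^-6; d^4 = A^8 + 4*A^4 + 6 + 4*A^-4 + A^-8; d^5 = -A^10 - 5*A^6 - 10*A^2 - 10*A^-2 - 5*A^-6 - A^-10; d^6 = A^12 + 6*A^8 + 15*A^4 + 20 + 15*A^-4 + 6*A^-8 + A^-12.
  A^10 * (d^4) = A^18 + 4*A^14 + 6*A^10 + 4*A^6 + A^2
  A^8 * (10*d^3) = -10*A^14 - 30*A^10 - 30*A^6 - 10*A^2
  A^6 * (38*d^2 + 7*d^4) = 7*A^14 + 66*A^10 + 118*A^6 + 66*A^2 + 7*A^-2
  A^4 * (67*d + 49*d^3 + 4*d^5) = -4*A^14 - 69*A^10 - 254*A^6 - 254*A^2 - 69*A^-2 - 4*A^-6
  A^2 * (46 + 130*d^2 + 33*d^4 + d^6) = A^14 + 39*A^10 + 277*A^6 + 524*A^2 + 277*A^-2 + 39*A^-6 + A^-10
  A^0 * (131*d + 110*d^3 + 11*d^5) = -11*A^10 - 165*A^6 - 571*A^2 - 571*A^-2 - 165*A^-6 - 11*A^-10
  A^-2 * (25 + 133*d^2 + 51*d^4 + d^6) = A^10 + 57*A^6 + 352*A^2 + 617*A^-2 + 352*A^-6 + 57*A^-10 + A^-14
  A^-4 * (37*d + 72*d^3 + 11*d^5) = -11*A^6 - 127*A^2 - 363*A^-2 - 363*A^-6 - 127*A^-10 - 11*A^-14
  A^-6 * (25*d^2 + 19*d^4 + d^6) = A^6 + 25*A^2 + 116*A^-2 + 184*A^-6 + 116*A^-10 + 25*A^-14 + A^-18
  A^-8 * (8*d^3 + 2*d^5) = -2*A^2 - 18*A^-2 - 44*A^-6 - 44*A^-10 - 18*A^-14 - 2*A^-18
  A^-10 * (d^4) = A^-2 + 4*A^-6 + 6*A^-10 + 4*A^-14 + A^-18
Summing the groups: <K> = A^18 - 2*A^14 + 2*A^10 - 3*A^6 + 4*A^2 - 3*A^-2 + 3*A^-6 - 2*A^-10 + A^-14
Normalise by the writhe: (-A^3)^(-w) = (-A^3)^(2) = A^6, so f(A) = A^6 * <K> = A^24 - 2*A^20 + 2*A^16 - 3*A^12 + 4*A^8 - 3*A^4 + 3 - 2*A^-4 + A^-8.
Substitute A = t^(-1/4), i.e. A^e → t^(-e/4): V(t) = t^2 - 2*t + 3 - 3*t^-1 + 4*t^-2 - 3*t^-3 + 2*t^-4 - 2*t^-5 + t^-6

Answer: t^2 - 2*t + 3 - 3*t^-1 + 4*t^-2 - 3*t^-3 + 2*t^-4 - 2*t^-5 + t^-6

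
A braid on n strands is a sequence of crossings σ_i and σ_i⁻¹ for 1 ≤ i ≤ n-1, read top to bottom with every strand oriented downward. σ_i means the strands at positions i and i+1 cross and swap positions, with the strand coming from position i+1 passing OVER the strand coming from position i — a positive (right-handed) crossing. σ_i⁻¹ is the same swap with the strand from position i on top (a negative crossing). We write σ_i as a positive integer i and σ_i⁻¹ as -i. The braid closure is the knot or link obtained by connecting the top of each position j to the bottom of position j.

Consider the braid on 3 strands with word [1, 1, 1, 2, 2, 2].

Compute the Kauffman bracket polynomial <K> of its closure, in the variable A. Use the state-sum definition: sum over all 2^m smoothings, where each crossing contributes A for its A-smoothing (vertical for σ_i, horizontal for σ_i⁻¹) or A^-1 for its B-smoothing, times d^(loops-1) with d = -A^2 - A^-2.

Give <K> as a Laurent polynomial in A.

Braid: s1 s1 s1 s2 s2 s2 on 3 strands, 6 crossings.
Writhe w = (#positive) - (#negative) = 6 - 0 = 6.
State-sum expansion of <K>. There are 2^6 = 64 states.
Smooth each crossing (0=||, 1=⌣⌢); contribution A^(Σ sign_k(1-2s_k)) * d^(L-1).
Tabulate the states by total A-exponent and number of loops L (A-exp: L × count):
  A^6: L=3 ×1
  A^4: L=2 ×6
  A^2: L=1 ×9, L=3 ×6
  A^0: L=2 ×18, L=4 ×2
  A^-2: L=3 ×15
  A^-4: L=4 ×6
  A^-6: L=5 ×1
Each group contributes A^e * Σ count * d^(L-1):
Powers of d = -A^2 - A^-2: d^2 = A^4 + 2 + A^-4; d^3 = -A^6 - 3*A^2 - 3*A^-2 - A^-6; d^4 = A^8 + 4*A^4 + 6 + 4*A^-4 + A^-8.
  A^6 * (d^2) = A^10 + 2*A^6 + A^2
  A^4 * (6*d) = -6*A^6 - 6*A^2
  A^2 * (9 + 6*d^2) = 6*A^6 + 21*A^2 + 6*A^-2
  A^0 * (18*d + 2*d^3) = -2*A^6 - 24*A^2 - 24*A^-2 - 2*A^-6
  A^-2 * (15*d^2) = 15*A^2 + 30*A^-2 + 15*A^-6
  A^-4 * (6*d^3) = -6*A^2 - 18*A^-2 - 18*A^-6 - 6*A^-10
  A^-6 * (d^4) = A^2 + 4*A^-2 + 6*A^-6 + 4*A^-10 + A^-14
Summing the groups: <K> = A^10 + 2*A^2 - 2*A^-2 + A^-6 - 2*A^-10 + A^-14

Answer: A^10 + 2*A^2 - 2*A^-2 + A^-6 - 2*A^-10 + A^-14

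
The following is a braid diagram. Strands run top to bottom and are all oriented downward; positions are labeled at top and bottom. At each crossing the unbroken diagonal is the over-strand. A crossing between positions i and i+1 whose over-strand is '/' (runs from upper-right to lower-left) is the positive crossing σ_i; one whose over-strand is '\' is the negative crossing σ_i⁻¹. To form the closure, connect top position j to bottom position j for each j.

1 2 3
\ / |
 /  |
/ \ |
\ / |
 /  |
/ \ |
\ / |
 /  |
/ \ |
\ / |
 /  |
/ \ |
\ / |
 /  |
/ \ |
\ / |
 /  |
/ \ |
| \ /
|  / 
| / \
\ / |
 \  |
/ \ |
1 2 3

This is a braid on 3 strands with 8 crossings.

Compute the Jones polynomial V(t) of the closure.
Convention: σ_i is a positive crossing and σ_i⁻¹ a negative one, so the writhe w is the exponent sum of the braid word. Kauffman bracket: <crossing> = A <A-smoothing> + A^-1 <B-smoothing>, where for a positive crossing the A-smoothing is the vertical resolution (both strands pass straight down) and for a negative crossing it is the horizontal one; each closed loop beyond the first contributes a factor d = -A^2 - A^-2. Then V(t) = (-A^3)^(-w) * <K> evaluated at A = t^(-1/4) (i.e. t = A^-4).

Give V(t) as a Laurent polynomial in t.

-t^7 + t^6 - t^5 + t^4 + t^2

Derivation:
Reading the diagram top to bottom ('/'-over between positions i,i+1 = s_i, '\'-over = s_i^-1): braid word = s1 s1 s1 s1 s1 s1 s2 s1^-1.
The presented braid s1 s1 s1 s1 s1 s1 s2 s1^-1 on 3 strands reduces by inverse Markov moves (closure unchanged at each step):
  Deconjugate: the word is γ·β·γ⁻¹ with γ = s1 (prefix) and γ⁻¹ = s1^-1 (suffix); strip both.
  Destabilize: the word has the form β·s2 where s2 occurs only as the final letter (β ∈ B_2); drop it and the last strand → 2 strands.
Reduced to β = s1 s1 s1 s1 s1 on 2 strands, 5 crossings.
Compute on β:
Braid: s1 s1 s1 s1 s1 on 2 strands, 5 crossings.
Writhe w = (#positive) - (#negative) = 5 - 0 = 5.
Enumerate smoothing states for the bracket polynomial. There are 2^5 = 32 states.
Each crossing splits two ways (0=vertical, 1=horizontal). The state's weight is A^(#A-smoothings - #B-smoothings) * d^(loops - 1).
  state 00000: A-exp=+5, loops=2, term = A^5 * d^1
  state 00001: A-exp=+3, loops=1, term = A^3 * d^0
  state 00010: A-exp=+3, loops=1, term = A^3 * d^0
  state 00011: A-exp=+1, loops=2, term = A^1 * d^1
  state 00100: A-exp=+3, loops=1, term = A^3 * d^0
  state 00101: A-exp=+1, loops=2, term = A^1 * d^1
  state 00110: A-exp=+1, loops=2, term = A^1 * d^1
  state 00111: A-exp=-1, loops=3, term = A^-1 * d^2
  state 01000: A-exp=+3, loops=1, term = A^3 * d^0
  state 01001: A-exp=+1, loops=2, term = A^1 * d^1
  state 01010: A-exp=+1, loops=2, term = A^1 * d^1
  state 01011: A-exp=-1, loops=3, term = A^-1 * d^2
  state 01100: A-exp=+1, loops=2, term = A^1 * d^1
  state 01101: A-exp=-1, loops=3, term = A^-1 * d^2
  state 01110: A-exp=-1, loops=3, term = A^-1 * d^2
  state 01111: A-exp=-3, loops=4, term = A^-3 * d^3
  state 10000: A-exp=+3, loops=1, term = A^3 * d^0
  state 10001: A-exp=+1, loops=2, term = A^1 * d^1
  state 10010: A-exp=+1, loops=2, term = A^1 * d^1
  state 10011: A-exp=-1, loops=3, term = A^-1 * d^2
  state 10100: A-exp=+1, loops=2, term = A^1 * d^1
  state 10101: A-exp=-1, loops=3, term = A^-1 * d^2
  state 10110: A-exp=-1, loops=3, term = A^-1 * d^2
  state 10111: A-exp=-3, loops=4, term = A^-3 * d^3
  state 11000: A-exp=+1, loops=2, term = A^1 * d^1
  state 11001: A-exp=-1, loops=3, term = A^-1 * d^2
  state 11010: A-exp=-1, loops=3, term = A^-1 * d^2
  state 11011: A-exp=-3, loops=4, term = A^-3 * d^3
  state 11100: A-exp=-1, loops=3, term = A^-1 * d^2
  state 11101: A-exp=-3, loops=4, term = A^-3 * d^3
  state 11110: A-exp=-3, loops=4, term = A^-3 * d^3
  state 11111: A-exp=-5, loops=5, term = A^-5 * d^4
Collect the terms by A-exponent (count of states per loop number):
Powers of d = -A^2 - A^-2: d^2 = A^4 + 2 + A^-4; d^3 = -A^6 - 3*A^2 - 3*A^-2 - A^-6; d^4 = A^8 + 4*A^4 + 6 + 4*A^-4 + A^-8.
  A^5 * (d) = -A^7 - A^3
  A^3 * (5) = 5*A^3
  A^1 * (10*d) = -10*A^3 - 10*A^-1
  A^-1 * (10*d^2) = 10*A^3 + 20*A^-1 + 10*A^-5
  A^-3 * (5*d^3) = -5*A^3 - 15*A^-1 - 15*A^-5 - 5*A^-9
  A^-5 * (d^4) = A^3 + 4*A^-1 + 6*A^-5 + 4*A^-9 + A^-13
Summing the groups: <K> = -A^7 - A^-1 + A^-5 - A^-9 + A^-13
Normalise by the writhe: (-A^3)^(-w) = (-A^3)^(-5) = -A^-15, so f(A) = -A^-15 * <K> = A^-8 + A^-16 - A^-20 + A^-24 - A^-28.
Substitute A = t^(-1/4), i.e. A^e → t^(-e/4): V(t) = -t^7 + t^6 - t^5 + t^4 + t^2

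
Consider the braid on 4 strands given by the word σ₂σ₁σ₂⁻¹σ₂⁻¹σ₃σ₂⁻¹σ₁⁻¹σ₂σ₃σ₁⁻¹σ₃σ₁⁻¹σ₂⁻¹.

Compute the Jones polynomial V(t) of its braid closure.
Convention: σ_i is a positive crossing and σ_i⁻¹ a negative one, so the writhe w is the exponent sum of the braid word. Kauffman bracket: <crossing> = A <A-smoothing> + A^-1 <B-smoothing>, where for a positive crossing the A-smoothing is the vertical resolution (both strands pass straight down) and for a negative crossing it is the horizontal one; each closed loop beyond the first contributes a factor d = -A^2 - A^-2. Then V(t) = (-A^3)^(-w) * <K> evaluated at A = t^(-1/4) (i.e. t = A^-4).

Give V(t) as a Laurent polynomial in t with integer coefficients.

The presented braid s2 s1 s2^-1 s2^-1 s3 s2^-1 s1^-1 s2 s3 s1^-1 s3 s1^-1 s2^-1 on 4 strands reduces by inverse Markov moves (closure unchanged at each step):
  Deconjugate: the word is γ·β·γ⁻¹ with γ = s2 s1 (prefix) and γ⁻¹ = s1^-1 s2^-1 (suffix); strip both.
Reduced to β = s2^-1 s2^-1 s3 s2^-1 s1^-1 s2 s3 s1^-1 s3 on 4 strands, 9 crossings.
Compute on β:
Braid: s2^-1 s2^-1 s3 s2^-1 s1^-1 s2 s3 s1^-1 s3 on 4 strands, 9 crossings.
Writhe w = (#positive) - (#negative) = 4 - 5 = -1.
State-sum expansion of <K>. There are 2^9 = 512 states.
Each crossing splits two ways (0=vertical, 1=horizontal). The state's weight is A^(#A-smoothings - #B-smoothings) * d^(loops - 1).
Tabulate the states by total A-exponent and number of loops L (A-exp: L × count):
  A^9: L=5 ×1
  A^7: L=4 ×9
  A^5: L=3 ×32, L=5 ×4
  A^3: L=2 ×55, L=4 ×28, L=6 ×1
  A^1: L=1 ×39, L=3 ×77, L=5 ×10
  A^-1: L=2 ×87, L=4 ×38, L=6 ×1
  A^-3: L=1 ×14, L=3 ×64, L=5 ×6
  A^-5: L=2 ×17, L=4 ×19
  A^-7: L=3 ×7, L=5 ×2
  A^-9: L=4 ×1
Each group contributes A^e * Σ count * d^(L-1):
Powers of d = -A^2 - A^-2: d^2 = A^4 + 2 + A^-4; d^3 = -A^6 - 3*A^2 - 3*A^-2 - A^-6; d^4 = A^8 + 4*A^4 + 6 + 4*A^-4 + A^-8; d^5 = -A^10 - 5*A^6 - 10*A^2 - 10*A^-2 - 5*A^-6 - A^-10.
  A^9 * (d^4) = A^17 + 4*A^13 + 6*A^9 + 4*A^5 + A
  A^7 * (9*d^3) = -9*A^13 - 27*A^9 - 27*A^5 - 9*A
  A^5 * (32*d^2 + 4*d^4) = 4*A^13 + 48*A^9 + 88*A^5 + 48*A + 4*A^-3
  A^3 * (55*d + 28*d^3 + d^5) = -A^13 - 33*A^9 - 149*A^5 - 149*A - 33*A^-3 - A^-7
  A^1 * (39 + 77*d^2 + 10*d^4) = 10*A^9 + 117*A^5 + 253*A + 117*A^-3 + 10*A^-7
  A^-1 * (87*d + 38*d^3 + d^5) = -A^9 - 43*A^5 - 211*A - 211*A^-3 - 43*A^-7 - A^-11
  A^-3 * (14 + 64*d^2 + 6*d^4) = 6*A^5 + 88*A + 178*A^-3 + 88*A^-7 + 6*A^-11
  A^-5 * (17*d + 19*d^3) = -19*A - 74*A^-3 - 74*A^-7 - 19*A^-11
  A^-7 * (7*d^2 + 2*d^4) = 2*A + 15*A^-3 + 26*A^-7 + 15*A^-11 + 2*A^-15
  A^-9 * (d^3) = -A^-3 - 3*A^-7 - 3*A^-11 - A^-15
Summing the groups: <K> = A^17 - 2*A^13 + 3*A^9 - 4*A^5 + 4*A - 5*A^-3 + 3*A^-7 - 2*A^-11 + A^-15
Normalise by the writhe: (-A^3)^(-w) = (-A^3)^(1) = -A^3, so f(A) = -A^3 * <K> = -A^20 + 2*A^16 - 3*A^12 + 4*A^8 - 4*A^4 + 5 - 3*A^-4 + 2*A^-8 - A^-12.
Substitute A = t^(-1/4), i.e. A^e → t^(-e/4): V(t) = -t^3 + 2*t^2 - 3*t + 5 - 4*t^-1 + 4*t^-2 - 3*t^-3 + 2*t^-4 - t^-5

Answer: -t^3 + 2*t^2 - 3*t + 5 - 4*t^-1 + 4*t^-2 - 3*t^-3 + 2*t^-4 - t^-5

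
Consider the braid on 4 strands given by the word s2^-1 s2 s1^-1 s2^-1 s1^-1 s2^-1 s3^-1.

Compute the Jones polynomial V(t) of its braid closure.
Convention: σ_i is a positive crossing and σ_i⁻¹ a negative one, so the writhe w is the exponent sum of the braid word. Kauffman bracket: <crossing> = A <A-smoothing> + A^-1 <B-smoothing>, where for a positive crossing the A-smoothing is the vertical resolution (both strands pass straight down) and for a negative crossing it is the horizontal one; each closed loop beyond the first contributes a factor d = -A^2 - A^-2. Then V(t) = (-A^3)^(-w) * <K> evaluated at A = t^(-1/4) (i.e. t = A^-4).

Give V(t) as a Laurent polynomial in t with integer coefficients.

The presented braid s2^-1 s2 s1^-1 s2^-1 s1^-1 s2^-1 s3^-1 on 4 strands reduces by inverse Markov moves (closure unchanged at each step):
  Destabilize: the word has the form β·s3^-1 where s3^-1 occurs only as the final letter (β ∈ B_3); drop it and the last strand → 3 strands.
Reduced to β = s2^-1 s2 s1^-1 s2^-1 s1^-1 s2^-1 on 3 strands, 6 crossings.
Compute on β:
First cancel adjacent σ_i σ_i⁻¹ pairs (Reidemeister II — same braid, same closure): s2^-1 s2 s1^-1 s2^-1 s1^-1 s2^-1 → s1^-1 s2^-1 s1^-1 s2^-1.
Braid: s1^-1 s2^-1 s1^-1 s2^-1 on 3 strands, 4 crossings.
Writhe w = (#positive) - (#negative) = 0 - 4 = -4.
State-sum expansion of <K>. There are 2^4 = 16 states.
Smooth each crossing (0=||, 1=⌣⌢); contribution A^(Σ sign_k(1-2s_k)) * d^(L-1).
  state 0000: A-exp=-4, loops=3, term = A^-4 * d^2
  state 0001: A-exp=-2, loops=2, term = A^-2 * d^1
  state 0010: A-exp=-2, loops=2, term = A^-2 * d^1
  state 0011: A-exp=+0, loops=1, term = A^0 * d^0
  state 0100: A-exp=-2, loops=2, term = A^-2 * d^1
  state 0101: A-exp=+0, loops=3, term = A^0 * d^2
  state 0110: A-exp=+0, loops=1, term = A^0 * d^0
  state 0111: A-exp=+2, loops=2, term = A^2 * d^1
  state 1000: A-exp=-2, loops=2, term = A^-2 * d^1
  state 1001: A-exp=+0, loops=1, term = A^0 * d^0
  state 1010: A-exp=+0, loops=3, term = A^0 * d^2
  state 1011: A-exp=+2, loops=2, term = A^2 * d^1
  state 1100: A-exp=+0, loops=1, term = A^0 * d^0
  state 1101: A-exp=+2, loops=2, term = A^2 * d^1
  state 1110: A-exp=+2, loops=2, term = A^2 * d^1
  state 1111: A-exp=+4, loops=1, term = A^4 * d^0
Collect the terms by A-exponent (count of states per loop number):
Powers of d = -A^2 - A^-2: d^2 = A^4 + 2 + A^-4.
  A^4 * (1) = A^4
  A^2 * (4*d) = -4*A^4 - 4
  A^0 * (4 + 2*d^2) = 2*A^4 + 8 + 2*A^-4
  A^-2 * (4*d) = -4 - 4*A^-4
  A^-4 * (d^2) = 1 + 2*A^-4 + A^-8
Summing the groups: <K> = -A^4 + 1 + A^-8
Normalise by the writhe: (-A^3)^(-w) = (-A^3)^(4) = A^12, so f(A) = A^12 * <K> = -A^16 + A^12 + A^4.
Substitute A = t^(-1/4), i.e. A^e → t^(-e/4): V(t) = t^-1 + t^-3 - t^-4

Answer: t^-1 + t^-3 - t^-4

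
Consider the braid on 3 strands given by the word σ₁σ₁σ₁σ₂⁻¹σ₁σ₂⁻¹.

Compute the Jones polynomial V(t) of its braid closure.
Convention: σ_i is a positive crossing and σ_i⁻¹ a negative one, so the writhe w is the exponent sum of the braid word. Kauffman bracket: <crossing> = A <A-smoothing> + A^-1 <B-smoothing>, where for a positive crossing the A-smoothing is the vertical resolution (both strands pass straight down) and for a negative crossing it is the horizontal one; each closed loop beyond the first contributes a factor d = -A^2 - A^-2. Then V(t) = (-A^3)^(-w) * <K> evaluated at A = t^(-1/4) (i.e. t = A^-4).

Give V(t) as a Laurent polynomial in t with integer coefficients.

t^5 - 2*t^4 + 2*t^3 - 2*t^2 + 2*t - 1 + t^-1

Derivation:
Braid: s1 s1 s1 s2^-1 s1 s2^-1 on 3 strands, 6 crossings.
Writhe w = (#positive) - (#negative) = 4 - 2 = 2.
Enumerate smoothing states for the bracket polynomial. There are 2^6 = 64 states.
Smooth each crossing (0=||, 1=⌣⌢); contribution A^(Σ sign_k(1-2s_k)) * d^(L-1).
Tabulate the states by total A-exponent and number of loops L (A-exp: L × count):
  A^6: L=3 ×1
  A^4: L=2 ×6
  A^2: L=1 ×11, L=3 ×4
  A^0: L=2 ×19, L=4 ×1
  A^-2: L=3 ×15
  A^-4: L=4 ×6
  A^-6: L=5 ×1
Each group contributes A^e * Σ count * d^(L-1):
Powers of d = -A^2 - A^-2: d^2 = A^4 + 2 + A^-4; d^3 = -A^6 - 3*A^2 - 3*A^-2 - A^-6; d^4 = A^8 + 4*A^4 + 6 + 4*A^-4 + A^-8.
  A^6 * (d^2) = A^10 + 2*A^6 + A^2
  A^4 * (6*d) = -6*A^6 - 6*A^2
  A^2 * (11 + 4*d^2) = 4*A^6 + 19*A^2 + 4*A^-2
  A^0 * (19*d + d^3) = -A^6 - 22*A^2 - 22*A^-2 - A^-6
  A^-2 * (15*d^2) = 15*A^2 + 30*A^-2 + 15*A^-6
  A^-4 * (6*d^3) = -6*A^2 - 18*A^-2 - 18*A^-6 - 6*A^-10
  A^-6 * (d^4) = A^2 + 4*A^-2 + 6*A^-6 + 4*A^-10 + A^-14
Summing the groups: <K> = A^10 - A^6 + 2*A^2 - 2*A^-2 + 2*A^-6 - 2*A^-10 + A^-14
Normalise by the writhe: (-A^3)^(-w) = (-A^3)^(-2) = A^-6, so f(A) = A^-6 * <K> = A^4 - 1 + 2*A^-4 - 2*A^-8 + 2*A^-12 - 2*A^-16 + A^-20.
Substitute A = t^(-1/4), i.e. A^e → t^(-e/4): V(t) = t^5 - 2*t^4 + 2*t^3 - 2*t^2 + 2*t - 1 + t^-1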